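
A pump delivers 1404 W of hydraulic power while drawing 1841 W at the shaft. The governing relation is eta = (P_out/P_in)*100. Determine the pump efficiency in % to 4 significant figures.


eta = (1404 / 1841) * 100 = 76.26 %
Therefore the pump efficiency = 76.26 %.


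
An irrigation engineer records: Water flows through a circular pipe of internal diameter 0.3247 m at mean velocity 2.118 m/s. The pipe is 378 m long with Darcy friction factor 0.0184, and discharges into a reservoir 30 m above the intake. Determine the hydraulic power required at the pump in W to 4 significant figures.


Approach: apply continuity + Darcy-Weisbach + hydraulic power, Q = A*v; hf = f*(L/D)*(v^2/(2g)); H = static + hf; P = rho*g*Q*H.
Step 1 — flow rate (continuity, Q = A*v):
  A = pi*(0.3247/2)^2 = 0.0828046 m^2
  Q = 0.0828046 * 2.118 = 0.175380 m^3/s
Step 2 — friction head loss (Darcy-Weisbach):
  hf = 0.0184 * (378/0.3247) * (2.118^2 / (2*9.81))
  hf = 4.89757 m
Step 3 — total head: H = 30 + 4.89757 = 34.8976 m
Step 4 — hydraulic power (P = rho*g*Q*H):
  P = 1000 * 9.81 * 0.175380 * 34.8976 = 60040 W
Therefore the hydraulic power required at the pump = 60040 W.


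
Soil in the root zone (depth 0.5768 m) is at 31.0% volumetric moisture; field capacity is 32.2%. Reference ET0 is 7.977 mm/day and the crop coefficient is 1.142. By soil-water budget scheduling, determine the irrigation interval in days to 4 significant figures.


Approach: apply soil-water budget scheduling, SMD = (FC-theta)/100*depth*1000; ETc = ET0*Kc; interval = SMD/ETc.
Step 1 — soil moisture deficit:
  SMD = (32.2 - 31.0)/100 * 0.5768 * 1000 = 6.92160 mm
Step 2 — daily crop ET (ETc = ET0*Kc):
  ETc = 7.977 * 1.142 = 9.10973 mm/day
Step 3 — irrigation interval (SMD/ETc):
  interval = 6.92160 / 9.10973 = 0.7598 days
Therefore the irrigation interval = 0.7598 days.


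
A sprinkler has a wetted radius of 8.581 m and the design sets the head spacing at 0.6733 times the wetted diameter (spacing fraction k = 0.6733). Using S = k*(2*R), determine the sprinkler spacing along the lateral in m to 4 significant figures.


S = 0.6733 * (2 * 8.581) = 11.56 m
Therefore the sprinkler spacing along the lateral = 11.56 m.


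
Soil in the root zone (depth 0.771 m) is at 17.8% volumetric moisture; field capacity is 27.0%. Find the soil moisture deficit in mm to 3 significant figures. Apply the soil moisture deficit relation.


Approach: apply the soil moisture deficit relation, SMD = (FC - theta)/100 * depth * 1000.
SMD = (27.0 - 17.8)/100 * 0.771 * 1000 = 70.9 mm
Therefore the soil moisture deficit = 70.9 mm.


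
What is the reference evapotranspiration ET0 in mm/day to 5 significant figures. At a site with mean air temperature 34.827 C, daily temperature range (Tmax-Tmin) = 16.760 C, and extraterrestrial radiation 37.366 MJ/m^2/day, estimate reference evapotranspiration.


Approach: apply the Hargreaves-Samani method, ET0 = 0.0023*(Tmean+17.8)*sqrt(Tmax-Tmin)*0.408*Ra.
ET0 = 0.0023*(34.827+17.8)*sqrt(16.760)*0.408*37.366 = 7.5546 mm/day
Therefore the reference evapotranspiration ET0 = 7.5546 mm/day.


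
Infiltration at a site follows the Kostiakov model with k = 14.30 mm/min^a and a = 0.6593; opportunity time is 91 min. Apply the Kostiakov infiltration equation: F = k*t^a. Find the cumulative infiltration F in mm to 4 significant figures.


F = 14.30 * 91^0.6593 = 279.9 mm
Therefore the cumulative infiltration F = 279.9 mm.


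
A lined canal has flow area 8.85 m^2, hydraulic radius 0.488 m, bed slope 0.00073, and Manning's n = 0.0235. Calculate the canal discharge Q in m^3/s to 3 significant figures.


Approach: apply Manning's equation, Q = (1/n)*A*R^(2/3)*S^(1/2).
Q = (1/0.0235) * 8.85 * 0.488^(2/3) * 0.00073^(1/2) = 6.31 m^3/s
Therefore the canal discharge Q = 6.31 m^3/s.


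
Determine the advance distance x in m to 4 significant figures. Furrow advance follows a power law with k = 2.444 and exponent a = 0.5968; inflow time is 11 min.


Approach: apply the power-law advance function, x = k*t^a.
x = 2.444 * 11^0.5968 = 10.22 m
Therefore the advance distance x = 10.22 m.


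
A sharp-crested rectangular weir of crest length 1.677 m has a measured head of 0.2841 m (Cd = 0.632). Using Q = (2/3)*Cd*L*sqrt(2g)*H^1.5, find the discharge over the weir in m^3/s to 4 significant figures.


Q = (2/3)*0.632*1.677*sqrt(2*9.81)*0.2841^1.5 = 0.4739 m^3/s
Therefore the discharge over the weir = 0.4739 m^3/s.


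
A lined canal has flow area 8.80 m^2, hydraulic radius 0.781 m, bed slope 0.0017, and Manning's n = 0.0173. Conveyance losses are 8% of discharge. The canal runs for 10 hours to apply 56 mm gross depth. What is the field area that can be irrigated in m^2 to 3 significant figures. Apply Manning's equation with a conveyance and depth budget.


Approach: apply Manning's equation with a conveyance and depth budget, Q = (1/n)*A*R^(2/3)*S^(1/2); Q_field = Q*(1-loss); Area = Q_field*t/(d/1000).
Step 1 — canal discharge (Manning's equation):
  Q = (1/0.0173) * 8.80 * 0.781^(2/3) * 0.0017^(1/2) = 17.787 m^3/s
Step 2 — delivered flow: Q_field = 17.787*(1 - 8/100) = 16.364 m^3/s
Step 3 — volume delivered: V = 16.364 * 10*3600 = 589100 m^3
Step 4 — area served: A = V / (depth/1000) = 589100 / 0.056 = 10500000 m^2
Therefore the field area that can be irrigated = 10500000 m^2.


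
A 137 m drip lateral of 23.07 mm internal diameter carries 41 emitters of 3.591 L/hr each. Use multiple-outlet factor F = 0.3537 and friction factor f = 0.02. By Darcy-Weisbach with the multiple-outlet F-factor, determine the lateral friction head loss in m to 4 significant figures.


Approach: apply Darcy-Weisbach with the multiple-outlet F-factor, Q = n*q/(3600*1000) m^3/s; v = Q/A; hf = F*f*(L/D)*(v^2/(2g)).
Q = 41*3.591/(3600*1000) = 4.08975e-05 m^3/s
A = pi*(23.07e-3/2)^2 = 4.18008e-04 m^2, so v = Q/A = 0.0978389 m/s
hf = 0.3537*0.02*(137/0.02307)*(0.0978389^2/(2*9.81)) = 0.02050 m
Therefore the lateral friction head loss = 0.02050 m.


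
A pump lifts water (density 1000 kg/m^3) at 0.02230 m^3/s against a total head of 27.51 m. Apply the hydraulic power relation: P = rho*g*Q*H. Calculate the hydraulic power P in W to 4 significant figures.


P = 1000 * 9.81 * 0.02230 * 27.51 = 6018 W
Therefore the hydraulic power P = 6018 W.


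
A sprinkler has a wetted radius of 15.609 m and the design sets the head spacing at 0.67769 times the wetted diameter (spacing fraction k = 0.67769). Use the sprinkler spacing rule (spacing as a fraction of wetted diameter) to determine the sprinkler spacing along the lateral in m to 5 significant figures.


Approach: apply the sprinkler spacing rule (spacing as a fraction of wetted diameter), S = k*(2*R).
S = 0.67769 * (2 * 15.609) = 21.156 m
Therefore the sprinkler spacing along the lateral = 21.156 m.


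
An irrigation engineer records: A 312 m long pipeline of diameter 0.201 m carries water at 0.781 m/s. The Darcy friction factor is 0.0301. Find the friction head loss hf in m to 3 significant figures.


Approach: apply the Darcy-Weisbach equation, hf = f*(L/D)*(v^2/(2g)).
hf = 0.0301 * (312/0.201) * (0.781^2 / (2*9.81))
hf = 1.45 m
Therefore the friction head loss hf = 1.45 m.


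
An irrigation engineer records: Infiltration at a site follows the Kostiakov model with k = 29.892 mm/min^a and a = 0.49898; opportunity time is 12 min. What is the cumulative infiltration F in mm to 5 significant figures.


Approach: apply the Kostiakov infiltration equation, F = k*t^a.
F = 29.892 * 12^0.49898 = 103.29 mm
Therefore the cumulative infiltration F = 103.29 mm.


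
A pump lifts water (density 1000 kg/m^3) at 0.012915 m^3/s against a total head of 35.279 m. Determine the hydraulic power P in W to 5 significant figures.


Approach: apply the hydraulic power relation, P = rho*g*Q*H.
P = 1000 * 9.81 * 0.012915 * 35.279 = 4469.7 W
Therefore the hydraulic power P = 4469.7 W.


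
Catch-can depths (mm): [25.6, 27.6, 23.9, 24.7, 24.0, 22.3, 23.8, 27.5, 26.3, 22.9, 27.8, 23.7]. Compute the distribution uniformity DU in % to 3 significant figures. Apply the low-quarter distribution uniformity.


Approach: apply the low-quarter distribution uniformity, DU = (mean of lowest quarter of readings / overall mean)*100.
sorted lowest 3 of 12: [22.3, 22.9, 23.7] -> mean = 22.967 mm
overall mean = 25.008 mm
DU = (22.967/25.008)*100 = 91.8 %
Therefore the distribution uniformity DU = 91.8 %.


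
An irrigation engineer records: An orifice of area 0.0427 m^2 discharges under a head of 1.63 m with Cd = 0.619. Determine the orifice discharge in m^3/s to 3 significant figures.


Approach: apply the orifice equation, Q = Cd*A*sqrt(2*g*h).
Q = 0.619 * 0.0427 * sqrt(2*9.81*1.63) = 0.149 m^3/s
Therefore the orifice discharge = 0.149 m^3/s.


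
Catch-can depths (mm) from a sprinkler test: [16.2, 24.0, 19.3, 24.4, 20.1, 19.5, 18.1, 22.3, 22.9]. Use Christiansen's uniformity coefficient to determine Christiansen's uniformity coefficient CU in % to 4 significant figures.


Approach: apply Christiansen's uniformity coefficient, CU = (1 - mean_abs_deviation/mean)*100.
mean = 20.7556 mm
mean |d_i - mean| = 2.35062 mm
CU = (1 - 2.35062/20.7556)*100 = 88.67 %
Therefore Christiansen's uniformity coefficient CU = 88.67 %.


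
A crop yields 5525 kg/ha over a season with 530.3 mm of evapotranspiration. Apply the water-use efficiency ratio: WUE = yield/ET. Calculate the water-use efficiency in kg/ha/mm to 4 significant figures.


WUE = 5525 / 530.3 = 10.42 kg/ha/mm
Therefore the water-use efficiency = 10.42 kg/ha/mm.


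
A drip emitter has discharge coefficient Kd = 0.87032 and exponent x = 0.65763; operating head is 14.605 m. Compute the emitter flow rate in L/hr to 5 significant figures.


Approach: apply the emitter characteristic equation, q = Kd * h^x.
q = 0.87032 * 14.605^0.65763 = 5.0756 L/hr
Therefore the emitter flow rate = 5.0756 L/hr.


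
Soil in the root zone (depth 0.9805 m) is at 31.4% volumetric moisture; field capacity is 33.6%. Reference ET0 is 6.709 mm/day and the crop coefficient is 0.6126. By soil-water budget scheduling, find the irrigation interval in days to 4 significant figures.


Approach: apply soil-water budget scheduling, SMD = (FC-theta)/100*depth*1000; ETc = ET0*Kc; interval = SMD/ETc.
Step 1 — soil moisture deficit:
  SMD = (33.6 - 31.4)/100 * 0.9805 * 1000 = 21.5710 mm
Step 2 — daily crop ET (ETc = ET0*Kc):
  ETc = 6.709 * 0.6126 = 4.10993 mm/day
Step 3 — irrigation interval (SMD/ETc):
  interval = 21.5710 / 4.10993 = 5.249 days
Therefore the irrigation interval = 5.249 days.


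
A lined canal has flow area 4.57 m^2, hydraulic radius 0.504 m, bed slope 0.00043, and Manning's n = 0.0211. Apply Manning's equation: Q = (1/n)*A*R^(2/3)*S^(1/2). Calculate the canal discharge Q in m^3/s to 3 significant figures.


Q = (1/0.0211) * 4.57 * 0.504^(2/3) * 0.00043^(1/2) = 2.84 m^3/s
Therefore the canal discharge Q = 2.84 m^3/s.


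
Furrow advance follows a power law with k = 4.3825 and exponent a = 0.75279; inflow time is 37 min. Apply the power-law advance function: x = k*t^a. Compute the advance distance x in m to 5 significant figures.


x = 4.3825 * 37^0.75279 = 66.412 m
Therefore the advance distance x = 66.412 m.


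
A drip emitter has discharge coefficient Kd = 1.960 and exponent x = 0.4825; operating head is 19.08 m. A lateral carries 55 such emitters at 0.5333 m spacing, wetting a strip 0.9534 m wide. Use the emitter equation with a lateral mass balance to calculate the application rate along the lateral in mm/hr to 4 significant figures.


Approach: apply the emitter equation with a lateral mass balance, q = Kd*h^x; Q = n*q; rate = Q/(n*spacing*width).
Step 1 — single emitter flow (q = Kd*h^x):
  q = 1.960 * 19.08^0.4825 = 8.13083 L/hr
Step 2 — total lateral flow: Q = 55 * 8.13083 = 447.196 L/hr
Step 3 — wetted area: A = 55 * 0.5333 * 0.9534 = 27.9647 m^2
Step 4 — application rate: Q/A = 447.196/27.9647 = 15.99 mm/hr
Therefore the application rate along the lateral = 15.99 mm/hr.


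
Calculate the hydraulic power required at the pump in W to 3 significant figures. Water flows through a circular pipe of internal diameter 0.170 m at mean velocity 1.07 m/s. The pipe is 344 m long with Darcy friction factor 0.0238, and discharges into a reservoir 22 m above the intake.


Approach: apply continuity + Darcy-Weisbach + hydraulic power, Q = A*v; hf = f*(L/D)*(v^2/(2g)); H = static + hf; P = rho*g*Q*H.
Step 1 — flow rate (continuity, Q = A*v):
  A = pi*(0.170/2)^2 = 0.022698 m^2
  Q = 0.022698 * 1.07 = 0.024287 m^3/s
Step 2 — friction head loss (Darcy-Weisbach):
  hf = 0.0238 * (344/0.170) * (1.07^2 / (2*9.81))
  hf = 2.8103 m
Step 3 — total head: H = 22 + 2.8103 = 24.810 m
Step 4 — hydraulic power (P = rho*g*Q*H):
  P = 1000 * 9.81 * 0.024287 * 24.810 = 5910 W
Therefore the hydraulic power required at the pump = 5910 W.


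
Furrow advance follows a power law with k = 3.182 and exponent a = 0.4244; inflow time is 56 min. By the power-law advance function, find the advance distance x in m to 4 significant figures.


Approach: apply the power-law advance function, x = k*t^a.
x = 3.182 * 56^0.4244 = 17.56 m
Therefore the advance distance x = 17.56 m.


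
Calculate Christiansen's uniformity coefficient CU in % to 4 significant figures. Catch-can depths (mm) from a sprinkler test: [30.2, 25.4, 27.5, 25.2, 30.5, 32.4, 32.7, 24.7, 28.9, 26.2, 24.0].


Approach: apply Christiansen's uniformity coefficient, CU = (1 - mean_abs_deviation/mean)*100.
mean = 27.9727 mm
mean |d_i - mean| = 2.69752 mm
CU = (1 - 2.69752/27.9727)*100 = 90.36 %
Therefore Christiansen's uniformity coefficient CU = 90.36 %.


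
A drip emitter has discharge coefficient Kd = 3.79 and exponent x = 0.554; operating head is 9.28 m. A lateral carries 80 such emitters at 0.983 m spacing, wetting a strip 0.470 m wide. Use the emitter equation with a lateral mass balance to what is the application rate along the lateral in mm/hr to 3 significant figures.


Approach: apply the emitter equation with a lateral mass balance, q = Kd*h^x; Q = n*q; rate = Q/(n*spacing*width).
Step 1 — single emitter flow (q = Kd*h^x):
  q = 3.79 * 9.28^0.554 = 13.021 L/hr
Step 2 — total lateral flow: Q = 80 * 13.021 = 1041.7 L/hr
Step 3 — wetted area: A = 80 * 0.983 * 0.470 = 36.961 m^2
Step 4 — application rate: Q/A = 1041.7/36.961 = 28.2 mm/hr
Therefore the application rate along the lateral = 28.2 mm/hr.


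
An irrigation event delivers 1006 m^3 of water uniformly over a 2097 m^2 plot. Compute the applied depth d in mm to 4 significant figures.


Approach: apply depth from volume over area, d = (V/A)*1000.
d = (1006 / 2097) * 1000 = 479.7 mm
Therefore the applied depth d = 479.7 mm.


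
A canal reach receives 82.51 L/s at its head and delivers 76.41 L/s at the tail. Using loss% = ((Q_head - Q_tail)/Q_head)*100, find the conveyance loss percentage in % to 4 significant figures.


loss = ((82.51 - 76.41)/82.51)*100 = 7.393 %
Therefore the conveyance loss percentage = 7.393 %.


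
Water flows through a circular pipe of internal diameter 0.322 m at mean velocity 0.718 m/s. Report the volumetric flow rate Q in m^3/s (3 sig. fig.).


Approach: apply the continuity equation for pipe flow, Q = A * v with A = pi*(D/2)^2.
A = pi*(0.322/2)^2 = 0.081433 m^2
Q = 0.081433 * 0.718 = 0.0585 m^3/s
Therefore the volumetric flow rate Q = 0.0585 m^3/s.


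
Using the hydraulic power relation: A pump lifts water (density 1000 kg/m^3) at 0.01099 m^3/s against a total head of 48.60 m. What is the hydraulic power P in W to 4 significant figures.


Approach: apply the hydraulic power relation, P = rho*g*Q*H.
P = 1000 * 9.81 * 0.01099 * 48.60 = 5240 W
Therefore the hydraulic power P = 5240 W.


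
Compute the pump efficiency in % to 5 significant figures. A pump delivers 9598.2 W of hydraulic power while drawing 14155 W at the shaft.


Approach: apply the efficiency ratio, eta = (P_out/P_in)*100.
eta = (9598.2 / 14155) * 100 = 67.808 %
Therefore the pump efficiency = 67.808 %.


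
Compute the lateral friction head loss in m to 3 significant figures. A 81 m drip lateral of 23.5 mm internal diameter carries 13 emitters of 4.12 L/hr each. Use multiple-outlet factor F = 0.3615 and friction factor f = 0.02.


Approach: apply Darcy-Weisbach with the multiple-outlet F-factor, Q = n*q/(3600*1000) m^3/s; v = Q/A; hf = F*f*(L/D)*(v^2/(2g)).
Q = 13*4.12/(3600*1000) = 1.4878e-05 m^3/s
A = pi*(23.5e-3/2)^2 = 4.3374e-04 m^2, so v = Q/A = 0.034301 m/s
hf = 0.3615*0.02*(81/0.0235)*(0.034301^2/(2*9.81)) = 0.00149 m
Therefore the lateral friction head loss = 0.00149 m.


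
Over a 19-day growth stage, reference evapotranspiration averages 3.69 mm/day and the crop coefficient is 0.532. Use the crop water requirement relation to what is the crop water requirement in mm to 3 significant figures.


Approach: apply the crop water requirement relation, CWR = ET0 * Kc * days.
CWR = 3.69 * 0.532 * 19 = 37.3 mm
Therefore the crop water requirement = 37.3 mm.


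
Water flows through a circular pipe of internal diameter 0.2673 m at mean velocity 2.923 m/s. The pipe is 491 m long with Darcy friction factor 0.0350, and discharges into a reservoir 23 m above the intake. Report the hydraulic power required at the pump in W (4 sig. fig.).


Approach: apply continuity + Darcy-Weisbach + hydraulic power, Q = A*v; hf = f*(L/D)*(v^2/(2g)); H = static + hf; P = rho*g*Q*H.
Step 1 — flow rate (continuity, Q = A*v):
  A = pi*(0.2673/2)^2 = 0.0561161 m^2
  Q = 0.0561161 * 2.923 = 0.164027 m^3/s
Step 2 — friction head loss (Darcy-Weisbach):
  hf = 0.0350 * (491/0.2673) * (2.923^2 / (2*9.81))
  hf = 27.9969 m
Step 3 — total head: H = 23 + 27.9969 = 50.9969 m
Step 4 — hydraulic power (P = rho*g*Q*H):
  P = 1000 * 9.81 * 0.164027 * 50.9969 = 82060 W
Therefore the hydraulic power required at the pump = 82060 W.


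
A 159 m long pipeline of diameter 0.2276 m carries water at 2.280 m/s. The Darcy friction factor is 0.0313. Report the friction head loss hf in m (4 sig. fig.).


Approach: apply the Darcy-Weisbach equation, hf = f*(L/D)*(v^2/(2g)).
hf = 0.0313 * (159/0.2276) * (2.280^2 / (2*9.81))
hf = 5.793 m
Therefore the friction head loss hf = 5.793 m.


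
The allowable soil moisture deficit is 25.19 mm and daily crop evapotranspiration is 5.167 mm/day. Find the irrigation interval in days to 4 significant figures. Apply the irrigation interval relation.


Approach: apply the irrigation interval relation, interval = SMD / ETc.
interval = 25.19 / 5.167 = 4.875 days
Therefore the irrigation interval = 4.875 days.


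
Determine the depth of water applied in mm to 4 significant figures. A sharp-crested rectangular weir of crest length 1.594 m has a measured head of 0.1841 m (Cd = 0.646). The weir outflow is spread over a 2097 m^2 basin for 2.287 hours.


Approach: apply the rectangular weir equation with a volume-to-depth conversion, Q = (2/3)*Cd*L*sqrt(2g)*H^1.5; d = Q*t/A * 1000.
Step 1 — weir discharge:
  Q = (2/3)*0.646*1.594*sqrt(2*9.81)*0.1841^1.5 = 0.240193 m^3/s
Step 2 — volume: V = 0.240193 * 2.287*3600 = 1977.55 m^3
Step 3 — depth: d = V/A * 1000 = 1977.55/2097 * 1000 = 943.0 mm
Therefore the depth of water applied = 943.0 mm.


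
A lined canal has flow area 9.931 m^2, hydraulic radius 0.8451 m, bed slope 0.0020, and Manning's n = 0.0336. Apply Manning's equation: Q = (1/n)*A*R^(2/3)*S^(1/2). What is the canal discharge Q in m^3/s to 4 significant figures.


Q = (1/0.0336) * 9.931 * 0.8451^(2/3) * 0.0020^(1/2) = 11.82 m^3/s
Therefore the canal discharge Q = 11.82 m^3/s.


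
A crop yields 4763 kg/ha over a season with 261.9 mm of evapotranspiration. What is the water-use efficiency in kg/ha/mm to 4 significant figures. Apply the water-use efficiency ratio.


Approach: apply the water-use efficiency ratio, WUE = yield/ET.
WUE = 4763 / 261.9 = 18.19 kg/ha/mm
Therefore the water-use efficiency = 18.19 kg/ha/mm.


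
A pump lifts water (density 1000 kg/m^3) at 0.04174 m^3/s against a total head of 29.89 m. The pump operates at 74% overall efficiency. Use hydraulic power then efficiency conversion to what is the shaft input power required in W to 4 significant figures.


Approach: apply hydraulic power then efficiency conversion, P = rho*g*Q*H; P_in = P/eta.
Step 1 — hydraulic power (P = rho*g*Q*H):
  P = 1000 * 9.81 * 0.04174 * 29.89 = 12239.0 W
Step 2 — input power: P_in = P/eta = 12239.0 / 0.74 = 16540 W
Therefore the shaft input power required = 16540 W.


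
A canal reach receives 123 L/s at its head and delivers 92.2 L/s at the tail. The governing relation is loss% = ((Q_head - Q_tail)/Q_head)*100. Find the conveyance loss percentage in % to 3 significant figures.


loss = ((123 - 92.2)/123)*100 = 25.0 %
Therefore the conveyance loss percentage = 25.0 %.


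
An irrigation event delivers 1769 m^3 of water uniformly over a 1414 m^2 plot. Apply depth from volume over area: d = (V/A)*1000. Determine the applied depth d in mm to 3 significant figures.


d = (1769 / 1414) * 1000 = 1250 mm
Therefore the applied depth d = 1250 mm.


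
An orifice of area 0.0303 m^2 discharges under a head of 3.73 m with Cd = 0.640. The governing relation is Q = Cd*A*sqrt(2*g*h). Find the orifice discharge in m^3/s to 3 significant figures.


Q = 0.640 * 0.0303 * sqrt(2*9.81*3.73) = 0.166 m^3/s
Therefore the orifice discharge = 0.166 m^3/s.


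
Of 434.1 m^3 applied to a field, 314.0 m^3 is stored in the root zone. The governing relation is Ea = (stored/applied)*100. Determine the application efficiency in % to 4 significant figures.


Ea = (314.0/434.1)*100 = 72.33 %
Therefore the application efficiency = 72.33 %.


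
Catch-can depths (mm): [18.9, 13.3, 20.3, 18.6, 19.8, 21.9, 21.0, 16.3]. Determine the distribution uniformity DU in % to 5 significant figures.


Approach: apply the low-quarter distribution uniformity, DU = (mean of lowest quarter of readings / overall mean)*100.
sorted lowest 2 of 8: [13.3, 16.3] -> mean = 14.80000 mm
overall mean = 18.76250 mm
DU = (14.80000/18.76250)*100 = 78.881 %
Therefore the distribution uniformity DU = 78.881 %.


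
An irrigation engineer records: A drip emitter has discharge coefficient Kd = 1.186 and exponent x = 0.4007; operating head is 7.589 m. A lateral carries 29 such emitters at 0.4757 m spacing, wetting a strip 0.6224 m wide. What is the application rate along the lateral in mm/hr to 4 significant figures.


Approach: apply the emitter equation with a lateral mass balance, q = Kd*h^x; Q = n*q; rate = Q/(n*spacing*width).
Step 1 — single emitter flow (q = Kd*h^x):
  q = 1.186 * 7.589^0.4007 = 2.67162 L/hr
Step 2 — total lateral flow: Q = 29 * 2.67162 = 77.4770 L/hr
Step 3 — wetted area: A = 29 * 0.4757 * 0.6224 = 8.58619 m^2
Step 4 — application rate: Q/A = 77.4770/8.58619 = 9.023 mm/hr
Therefore the application rate along the lateral = 9.023 mm/hr.


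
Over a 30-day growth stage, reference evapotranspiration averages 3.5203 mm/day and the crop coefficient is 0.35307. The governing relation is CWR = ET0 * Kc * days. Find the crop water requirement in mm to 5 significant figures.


CWR = 3.5203 * 0.35307 * 30 = 37.287 mm
Therefore the crop water requirement = 37.287 mm.


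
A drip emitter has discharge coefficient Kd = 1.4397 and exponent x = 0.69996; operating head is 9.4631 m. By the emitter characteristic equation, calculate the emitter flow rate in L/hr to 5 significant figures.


Approach: apply the emitter characteristic equation, q = Kd * h^x.
q = 1.4397 * 9.4631^0.69996 = 6.9415 L/hr
Therefore the emitter flow rate = 6.9415 L/hr.


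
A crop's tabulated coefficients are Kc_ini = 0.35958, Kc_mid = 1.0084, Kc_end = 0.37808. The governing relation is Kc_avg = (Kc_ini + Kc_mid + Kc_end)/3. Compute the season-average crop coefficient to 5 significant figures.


Kc_avg = (0.35958 + 1.0084 + 0.37808)/3 = 0.58202
Therefore the season-average crop coefficient = 0.58202.


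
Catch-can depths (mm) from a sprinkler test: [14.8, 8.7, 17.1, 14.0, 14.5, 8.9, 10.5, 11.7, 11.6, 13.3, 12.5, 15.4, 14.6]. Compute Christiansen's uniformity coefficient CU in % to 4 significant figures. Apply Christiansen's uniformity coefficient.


Approach: apply Christiansen's uniformity coefficient, CU = (1 - mean_abs_deviation/mean)*100.
mean = 12.8923 mm
mean |d_i - mean| = 2.06982 mm
CU = (1 - 2.06982/12.8923)*100 = 83.95 %
Therefore Christiansen's uniformity coefficient CU = 83.95 %.


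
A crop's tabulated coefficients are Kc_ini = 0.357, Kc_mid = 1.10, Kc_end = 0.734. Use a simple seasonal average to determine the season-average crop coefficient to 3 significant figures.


Approach: apply a simple seasonal average, Kc_avg = (Kc_ini + Kc_mid + Kc_end)/3.
Kc_avg = (0.357 + 1.10 + 0.734)/3 = 0.730
Therefore the season-average crop coefficient = 0.730.


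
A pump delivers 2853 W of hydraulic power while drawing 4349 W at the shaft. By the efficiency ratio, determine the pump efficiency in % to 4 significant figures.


Approach: apply the efficiency ratio, eta = (P_out/P_in)*100.
eta = (2853 / 4349) * 100 = 65.60 %
Therefore the pump efficiency = 65.60 %.


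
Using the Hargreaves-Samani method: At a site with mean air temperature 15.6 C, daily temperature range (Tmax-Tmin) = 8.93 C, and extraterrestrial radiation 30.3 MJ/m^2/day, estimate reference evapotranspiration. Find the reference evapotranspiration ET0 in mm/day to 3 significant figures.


Approach: apply the Hargreaves-Samani method, ET0 = 0.0023*(Tmean+17.8)*sqrt(Tmax-Tmin)*0.408*Ra.
ET0 = 0.0023*(15.6+17.8)*sqrt(8.93)*0.408*30.3 = 2.84 mm/day
Therefore the reference evapotranspiration ET0 = 2.84 mm/day.


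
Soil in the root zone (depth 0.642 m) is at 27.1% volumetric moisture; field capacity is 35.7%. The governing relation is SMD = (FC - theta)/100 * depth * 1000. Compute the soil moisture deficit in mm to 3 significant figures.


SMD = (35.7 - 27.1)/100 * 0.642 * 1000 = 55.2 mm
Therefore the soil moisture deficit = 55.2 mm.


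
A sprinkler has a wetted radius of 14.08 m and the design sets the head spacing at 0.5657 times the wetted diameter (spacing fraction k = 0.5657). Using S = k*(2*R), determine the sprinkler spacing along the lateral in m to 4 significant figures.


S = 0.5657 * (2 * 14.08) = 15.93 m
Therefore the sprinkler spacing along the lateral = 15.93 m.


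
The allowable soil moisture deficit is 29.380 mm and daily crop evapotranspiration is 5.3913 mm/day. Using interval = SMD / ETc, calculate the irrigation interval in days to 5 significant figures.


interval = 29.380 / 5.3913 = 5.4495 days
Therefore the irrigation interval = 5.4495 days.


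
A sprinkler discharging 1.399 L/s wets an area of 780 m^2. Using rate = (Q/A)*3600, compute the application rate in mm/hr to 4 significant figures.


rate = (1.399 / 780) * 3600 = 6.457 mm/hr
Therefore the application rate = 6.457 mm/hr.


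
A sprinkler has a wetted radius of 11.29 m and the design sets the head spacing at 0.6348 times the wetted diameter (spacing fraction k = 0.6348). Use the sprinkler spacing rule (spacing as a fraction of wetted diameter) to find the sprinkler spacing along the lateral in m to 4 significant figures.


Approach: apply the sprinkler spacing rule (spacing as a fraction of wetted diameter), S = k*(2*R).
S = 0.6348 * (2 * 11.29) = 14.33 m
Therefore the sprinkler spacing along the lateral = 14.33 m.


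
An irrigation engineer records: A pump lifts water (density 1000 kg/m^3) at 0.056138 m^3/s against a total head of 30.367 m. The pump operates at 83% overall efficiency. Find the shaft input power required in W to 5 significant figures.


Approach: apply hydraulic power then efficiency conversion, P = rho*g*Q*H; P_in = P/eta.
Step 1 — hydraulic power (P = rho*g*Q*H):
  P = 1000 * 9.81 * 0.056138 * 30.367 = 16723.53 W
Step 2 — input power: P_in = P/eta = 16723.53 / 0.83 = 20149 W
Therefore the shaft input power required = 20149 W.


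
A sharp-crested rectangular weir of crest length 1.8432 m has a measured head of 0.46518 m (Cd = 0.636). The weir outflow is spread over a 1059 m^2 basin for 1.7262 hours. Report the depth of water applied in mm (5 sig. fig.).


Approach: apply the rectangular weir equation with a volume-to-depth conversion, Q = (2/3)*Cd*L*sqrt(2g)*H^1.5; d = Q*t/A * 1000.
Step 1 — weir discharge:
  Q = (2/3)*0.636*1.8432*sqrt(2*9.81)*0.46518^1.5 = 1.098296 m^3/s
Step 2 — volume: V = 1.098296 * 1.7262*3600 = 6825.162 m^3
Step 3 — depth: d = V/A * 1000 = 6825.162/1059 * 1000 = 6444.9 mm
Therefore the depth of water applied = 6444.9 mm.


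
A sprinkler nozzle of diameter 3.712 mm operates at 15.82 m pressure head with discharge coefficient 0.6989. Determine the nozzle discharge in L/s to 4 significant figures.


Approach: apply the orifice equation, Q = Cd*A*sqrt(2*g*h), A = pi*(d/2)^2.
A = pi*(3.712e-3/2)^2 = 1.08220e-05 m^2
Q = 0.6989 * 1.08220e-05 * sqrt(2*9.81*15.82) * 1000 = 0.1333 L/s
Therefore the nozzle discharge = 0.1333 L/s.


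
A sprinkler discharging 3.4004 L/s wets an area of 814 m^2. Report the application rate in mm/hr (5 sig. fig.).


Approach: apply the application rate relation, rate = (Q/A)*3600.
rate = (3.4004 / 814) * 3600 = 15.039 mm/hr
Therefore the application rate = 15.039 mm/hr.


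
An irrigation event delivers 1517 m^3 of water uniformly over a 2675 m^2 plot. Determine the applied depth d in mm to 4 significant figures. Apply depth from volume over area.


Approach: apply depth from volume over area, d = (V/A)*1000.
d = (1517 / 2675) * 1000 = 567.1 mm
Therefore the applied depth d = 567.1 mm.


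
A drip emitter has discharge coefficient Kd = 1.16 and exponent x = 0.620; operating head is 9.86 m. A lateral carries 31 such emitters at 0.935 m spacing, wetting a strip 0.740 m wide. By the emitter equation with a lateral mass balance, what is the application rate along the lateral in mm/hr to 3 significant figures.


Approach: apply the emitter equation with a lateral mass balance, q = Kd*h^x; Q = n*q; rate = Q/(n*spacing*width).
Step 1 — single emitter flow (q = Kd*h^x):
  q = 1.16 * 9.86^0.620 = 4.7936 L/hr
Step 2 — total lateral flow: Q = 31 * 4.7936 = 148.60 L/hr
Step 3 — wetted area: A = 31 * 0.935 * 0.740 = 21.449 m^2
Step 4 — application rate: Q/A = 148.60/21.449 = 6.93 mm/hr
Therefore the application rate along the lateral = 6.93 mm/hr.


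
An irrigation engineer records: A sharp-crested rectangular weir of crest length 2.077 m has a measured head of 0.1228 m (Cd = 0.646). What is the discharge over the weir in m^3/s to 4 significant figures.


Approach: apply the rectangular weir equation, Q = (2/3)*Cd*L*sqrt(2g)*H^1.5.
Q = (2/3)*0.646*2.077*sqrt(2*9.81)*0.1228^1.5 = 0.1705 m^3/s
Therefore the discharge over the weir = 0.1705 m^3/s.


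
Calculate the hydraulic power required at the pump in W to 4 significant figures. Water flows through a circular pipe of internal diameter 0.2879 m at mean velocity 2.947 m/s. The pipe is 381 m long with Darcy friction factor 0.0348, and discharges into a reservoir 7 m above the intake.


Approach: apply continuity + Darcy-Weisbach + hydraulic power, Q = A*v; hf = f*(L/D)*(v^2/(2g)); H = static + hf; P = rho*g*Q*H.
Step 1 — flow rate (continuity, Q = A*v):
  A = pi*(0.2879/2)^2 = 0.0650988 m^2
  Q = 0.0650988 * 2.947 = 0.191846 m^3/s
Step 2 — friction head loss (Darcy-Weisbach):
  hf = 0.0348 * (381/0.2879) * (2.947^2 / (2*9.81))
  hf = 20.3856 m
Step 3 — total head: H = 7 + 20.3856 = 27.3856 m
Step 4 — hydraulic power (P = rho*g*Q*H):
  P = 1000 * 9.81 * 0.191846 * 27.3856 = 51540 W
Therefore the hydraulic power required at the pump = 51540 W.


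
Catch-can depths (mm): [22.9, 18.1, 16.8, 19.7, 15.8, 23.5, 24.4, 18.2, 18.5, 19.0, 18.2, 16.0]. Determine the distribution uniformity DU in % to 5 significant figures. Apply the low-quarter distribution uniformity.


Approach: apply the low-quarter distribution uniformity, DU = (mean of lowest quarter of readings / overall mean)*100.
sorted lowest 3 of 12: [15.8, 16.0, 16.8] -> mean = 16.20000 mm
overall mean = 19.25833 mm
DU = (16.20000/19.25833)*100 = 84.119 %
Therefore the distribution uniformity DU = 84.119 %.


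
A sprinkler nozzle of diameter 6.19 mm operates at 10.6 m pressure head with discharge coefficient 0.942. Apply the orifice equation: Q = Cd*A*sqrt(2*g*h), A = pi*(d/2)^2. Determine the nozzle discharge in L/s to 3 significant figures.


A = pi*(6.19e-3/2)^2 = 3.0093e-05 m^2
Q = 0.942 * 3.0093e-05 * sqrt(2*9.81*10.6) * 1000 = 0.409 L/s
Therefore the nozzle discharge = 0.409 L/s.


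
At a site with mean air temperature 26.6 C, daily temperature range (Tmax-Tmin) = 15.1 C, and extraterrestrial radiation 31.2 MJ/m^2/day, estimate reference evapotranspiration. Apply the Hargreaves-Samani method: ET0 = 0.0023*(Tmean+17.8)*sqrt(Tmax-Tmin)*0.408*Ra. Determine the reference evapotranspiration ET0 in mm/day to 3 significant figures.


ET0 = 0.0023*(26.6+17.8)*sqrt(15.1)*0.408*31.2 = 5.05 mm/day
Therefore the reference evapotranspiration ET0 = 5.05 mm/day.


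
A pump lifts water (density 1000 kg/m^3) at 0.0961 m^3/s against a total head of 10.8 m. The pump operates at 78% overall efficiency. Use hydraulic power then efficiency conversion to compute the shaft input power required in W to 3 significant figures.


Approach: apply hydraulic power then efficiency conversion, P = rho*g*Q*H; P_in = P/eta.
Step 1 — hydraulic power (P = rho*g*Q*H):
  P = 1000 * 9.81 * 0.0961 * 10.8 = 10182 W
Step 2 — input power: P_in = P/eta = 10182 / 0.78 = 13100 W
Therefore the shaft input power required = 13100 W.


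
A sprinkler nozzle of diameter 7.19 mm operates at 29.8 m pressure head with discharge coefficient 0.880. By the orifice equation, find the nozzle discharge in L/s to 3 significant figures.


Approach: apply the orifice equation, Q = Cd*A*sqrt(2*g*h), A = pi*(d/2)^2.
A = pi*(7.19e-3/2)^2 = 4.0602e-05 m^2
Q = 0.880 * 4.0602e-05 * sqrt(2*9.81*29.8) * 1000 = 0.864 L/s
Therefore the nozzle discharge = 0.864 L/s.


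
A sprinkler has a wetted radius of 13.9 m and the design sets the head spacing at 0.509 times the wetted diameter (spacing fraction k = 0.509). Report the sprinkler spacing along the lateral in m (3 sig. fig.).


Approach: apply the sprinkler spacing rule (spacing as a fraction of wetted diameter), S = k*(2*R).
S = 0.509 * (2 * 13.9) = 14.2 m
Therefore the sprinkler spacing along the lateral = 14.2 m.


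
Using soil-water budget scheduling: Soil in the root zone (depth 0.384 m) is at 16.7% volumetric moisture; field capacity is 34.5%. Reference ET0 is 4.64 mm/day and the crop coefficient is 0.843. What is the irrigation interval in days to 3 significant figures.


Approach: apply soil-water budget scheduling, SMD = (FC-theta)/100*depth*1000; ETc = ET0*Kc; interval = SMD/ETc.
Step 1 — soil moisture deficit:
  SMD = (34.5 - 16.7)/100 * 0.384 * 1000 = 68.352 mm
Step 2 — daily crop ET (ETc = ET0*Kc):
  ETc = 4.64 * 0.843 = 3.9115 mm/day
Step 3 — irrigation interval (SMD/ETc):
  interval = 68.352 / 3.9115 = 17.5 days
Therefore the irrigation interval = 17.5 days.


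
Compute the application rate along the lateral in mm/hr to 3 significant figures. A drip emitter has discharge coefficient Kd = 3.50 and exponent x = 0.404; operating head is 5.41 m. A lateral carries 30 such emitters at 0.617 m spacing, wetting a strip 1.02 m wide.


Approach: apply the emitter equation with a lateral mass balance, q = Kd*h^x; Q = n*q; rate = Q/(n*spacing*width).
Step 1 — single emitter flow (q = Kd*h^x):
  q = 3.50 * 5.41^0.404 = 6.9228 L/hr
Step 2 — total lateral flow: Q = 30 * 6.9228 = 207.68 L/hr
Step 3 — wetted area: A = 30 * 0.617 * 1.02 = 18.880 m^2
Step 4 — application rate: Q/A = 207.68/18.880 = 11.0 mm/hr
Therefore the application rate along the lateral = 11.0 mm/hr.


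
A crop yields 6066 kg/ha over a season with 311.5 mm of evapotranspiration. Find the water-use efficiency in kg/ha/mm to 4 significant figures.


Approach: apply the water-use efficiency ratio, WUE = yield/ET.
WUE = 6066 / 311.5 = 19.47 kg/ha/mm
Therefore the water-use efficiency = 19.47 kg/ha/mm.


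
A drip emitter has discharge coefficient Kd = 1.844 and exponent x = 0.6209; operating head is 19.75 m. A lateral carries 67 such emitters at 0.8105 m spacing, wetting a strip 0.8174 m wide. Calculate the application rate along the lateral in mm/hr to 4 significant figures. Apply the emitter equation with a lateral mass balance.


Approach: apply the emitter equation with a lateral mass balance, q = Kd*h^x; Q = n*q; rate = Q/(n*spacing*width).
Step 1 — single emitter flow (q = Kd*h^x):
  q = 1.844 * 19.75^0.6209 = 11.7538 L/hr
Step 2 — total lateral flow: Q = 67 * 11.7538 = 787.505 L/hr
Step 3 — wetted area: A = 67 * 0.8105 * 0.8174 = 44.3877 m^2
Step 4 — application rate: Q/A = 787.505/44.3877 = 17.74 mm/hr
Therefore the application rate along the lateral = 17.74 mm/hr.


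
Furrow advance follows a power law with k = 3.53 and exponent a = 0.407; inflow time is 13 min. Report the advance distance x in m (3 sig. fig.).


Approach: apply the power-law advance function, x = k*t^a.
x = 3.53 * 13^0.407 = 10.0 m
Therefore the advance distance x = 10.0 m.


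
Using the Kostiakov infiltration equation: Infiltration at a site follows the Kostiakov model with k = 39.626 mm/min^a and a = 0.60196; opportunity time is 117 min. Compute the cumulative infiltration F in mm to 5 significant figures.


Approach: apply the Kostiakov infiltration equation, F = k*t^a.
F = 39.626 * 117^0.60196 = 696.54 mm
Therefore the cumulative infiltration F = 696.54 mm.


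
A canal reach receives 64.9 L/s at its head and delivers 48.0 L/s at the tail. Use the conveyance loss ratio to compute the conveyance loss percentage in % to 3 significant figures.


Approach: apply the conveyance loss ratio, loss% = ((Q_head - Q_tail)/Q_head)*100.
loss = ((64.9 - 48.0)/64.9)*100 = 26.0 %
Therefore the conveyance loss percentage = 26.0 %.


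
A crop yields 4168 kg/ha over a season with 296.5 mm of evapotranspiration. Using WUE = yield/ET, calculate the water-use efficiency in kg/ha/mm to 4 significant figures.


WUE = 4168 / 296.5 = 14.06 kg/ha/mm
Therefore the water-use efficiency = 14.06 kg/ha/mm.


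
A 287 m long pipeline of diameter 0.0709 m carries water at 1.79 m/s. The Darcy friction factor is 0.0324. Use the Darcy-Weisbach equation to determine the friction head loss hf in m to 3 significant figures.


Approach: apply the Darcy-Weisbach equation, hf = f*(L/D)*(v^2/(2g)).
hf = 0.0324 * (287/0.0709) * (1.79^2 / (2*9.81))
hf = 21.4 m
Therefore the friction head loss hf = 21.4 m.


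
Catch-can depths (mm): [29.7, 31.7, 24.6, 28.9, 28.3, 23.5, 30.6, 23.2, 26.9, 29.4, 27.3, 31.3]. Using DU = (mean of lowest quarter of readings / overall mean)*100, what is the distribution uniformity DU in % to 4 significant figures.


sorted lowest 3 of 12: [23.2, 23.5, 24.6] -> mean = 23.7667 mm
overall mean = 27.9500 mm
DU = (23.7667/27.9500)*100 = 85.03 %
Therefore the distribution uniformity DU = 85.03 %.


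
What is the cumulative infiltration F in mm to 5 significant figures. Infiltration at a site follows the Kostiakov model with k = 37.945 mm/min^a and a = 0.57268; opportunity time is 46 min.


Approach: apply the Kostiakov infiltration equation, F = k*t^a.
F = 37.945 * 46^0.57268 = 339.92 mm
Therefore the cumulative infiltration F = 339.92 mm.


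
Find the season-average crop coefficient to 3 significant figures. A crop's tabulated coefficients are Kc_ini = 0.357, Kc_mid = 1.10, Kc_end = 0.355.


Approach: apply a simple seasonal average, Kc_avg = (Kc_ini + Kc_mid + Kc_end)/3.
Kc_avg = (0.357 + 1.10 + 0.355)/3 = 0.604
Therefore the season-average crop coefficient = 0.604.


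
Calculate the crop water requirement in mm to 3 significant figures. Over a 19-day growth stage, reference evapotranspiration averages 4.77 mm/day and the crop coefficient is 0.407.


Approach: apply the crop water requirement relation, CWR = ET0 * Kc * days.
CWR = 4.77 * 0.407 * 19 = 36.9 mm
Therefore the crop water requirement = 36.9 mm.
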